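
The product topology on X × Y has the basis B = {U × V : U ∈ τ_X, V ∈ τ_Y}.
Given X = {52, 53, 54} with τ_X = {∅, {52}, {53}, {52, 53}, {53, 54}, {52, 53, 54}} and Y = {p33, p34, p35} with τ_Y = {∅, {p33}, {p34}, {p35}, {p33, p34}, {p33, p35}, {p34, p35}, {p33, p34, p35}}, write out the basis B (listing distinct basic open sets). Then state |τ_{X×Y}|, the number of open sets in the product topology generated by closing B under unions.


Basis B = {∅ × ∅, {52} × {p33}, {52} × {p34}, {52} × {p35}, {53} × {p33}, {53} × {p34}, {53} × {p35}, {52} × {p33, p34}, {52} × {p33, p35}, {52, 53} × {p33}, {52} × {p34, p35}, {52, 53} × {p34}, {52, 53} × {p35}, {53} × {p33, p34}, {53} × {p33, p35}, {53, 54} × {p33}, {53} × {p34, p35}, {53, 54} × {p34}, {53, 54} × {p35}, {52} × {p33, p34, p35}, {52, 53, 54} × {p33}, {52, 53, 54} × {p34}, {52, 53, 54} × {p35}, {53} × {p33, p34, p35}, {52, 53} × {p33, p34}, {52, 53} × {p33, p35}, {52, 53} × {p34, p35}, {53, 54} × {p33, p34}, {53, 54} × {p33, p35}, {53, 54} × {p34, p35}, {52, 53} × {p33, p34, p35}, {52, 53, 54} × {p33, p34}, {52, 53, 54} × {p33, p35}, {52, 53, 54} × {p34, p35}, {53, 54} × {p33, p34, p35}, {52, 53, 54} × {p33, p34, p35}}; |τ_{X×Y}| = 216.

Enumerate products U × V with U ∈ τ_X, V ∈ τ_Y (deduplicated):
  ∅ × ∅ = {} (∅)
  {52} × {p33} = {(52,p33)}
  {52} × {p34} = {(52,p34)}
  {52} × {p35} = {(52,p35)}
  {53} × {p33} = {(53,p33)}
  {53} × {p34} = {(53,p34)}
  {53} × {p35} = {(53,p35)}
  {52} × {p33, p34} = {(52,p33), (52,p34)}
  {52} × {p33, p35} = {(52,p33), (52,p35)}
  {52, 53} × {p33} = {(52,p33), (53,p33)}
  {52} × {p34, p35} = {(52,p34), (52,p35)}
  {52, 53} × {p34} = {(52,p34), (53,p34)}
  {52, 53} × {p35} = {(52,p35), (53,p35)}
  {53} × {p33, p34} = {(53,p33), (53,p34)}
  {53} × {p33, p35} = {(53,p33), (53,p35)}
  {53, 54} × {p33} = {(53,p33), (54,p33)}
  {53} × {p34, p35} = {(53,p34), (53,p35)}
  {53, 54} × {p34} = {(53,p34), (54,p34)}
  {53, 54} × {p35} = {(53,p35), (54,p35)}
  {52} × {p33, p34, p35} = {(52,p33), (52,p34), (52,p35)}
  {52, 53, 54} × {p33} = {(52,p33), (53,p33), (54,p33)}
  {52, 53, 54} × {p34} = {(52,p34), (53,p34), (54,p34)}
  {52, 53, 54} × {p35} = {(52,p35), (53,p35), (54,p35)}
  {53} × {p33, p34, p35} = {(53,p33), (53,p34), (53,p35)}
  {52, 53} × {p33, p34} = {(52,p33), (52,p34), (53,p33), (53,p34)}
  {52, 53} × {p33, p35} = {(52,p33), (52,p35), (53,p33), (53,p35)}
  {52, 53} × {p34, p35} = {(52,p34), (52,p35), (53,p34), (53,p35)}
  {53, 54} × {p33, p34} = {(53,p33), (53,p34), (54,p33), (54,p34)}
  {53, 54} × {p33, p35} = {(53,p33), (53,p35), (54,p33), (54,p35)}
  {53, 54} × {p34, p35} = {(53,p34), (53,p35), (54,p34), (54,p35)}
  {52, 53} × {p33, p34, p35} = {(52,p33), (52,p34), (52,p35), (53,p33), (53,p34), (53,p35)}
  {52, 53, 54} × {p33, p34} = {(52,p33), (52,p34), (53,p33), (53,p34), (54,p33), (54,p34)}
  {52, 53, 54} × {p33, p35} = {(52,p33), (52,p35), (53,p33), (53,p35), (54,p33), (54,p35)}
  {52, 53, 54} × {p34, p35} = {(52,p34), (52,p35), (53,p34), (53,p35), (54,p34), (54,p35)}
  {53, 54} × {p33, p34, p35} = {(53,p33), (53,p34), (53,p35), (54,p33), (54,p34), (54,p35)}
  {52, 53, 54} × {p33, p34, p35} = {(52,p33), (52,p34), (52,p35), (53,p33), (53,p34), (53,p35), (54,p33), (54,p34), (54,p35)}
These 36 distinct sets form the basis B.
Close under arbitrary unions to get τ_{X×Y}; counting gives |τ_{X×Y}| = 216.


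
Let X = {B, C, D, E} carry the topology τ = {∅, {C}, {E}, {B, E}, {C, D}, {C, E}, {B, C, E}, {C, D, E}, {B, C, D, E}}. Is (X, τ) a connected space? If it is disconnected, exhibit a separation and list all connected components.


(X, τ) is disconnected; components = [{B, E}, {C, D}].

Find clopen sets (U ∈ τ with X ∖ U ∈ τ):
  U = ∅, X ∖ U = {B, C, D, E} — both open, so U is clopen.
  U = {B, E}, X ∖ U = {C, D} — both open, so U is clopen.
  U = {C, D}, X ∖ U = {B, E} — both open, so U is clopen.
  U = {B, C, D, E}, X ∖ U = ∅ — both open, so U is clopen.
Nontrivial clopen(s) exist: e.g. {C, D}. So (X, τ) is disconnected.
Compute connected components by grouping points that agree on all clopens:
  component: {B, E}
  component: {C, D}


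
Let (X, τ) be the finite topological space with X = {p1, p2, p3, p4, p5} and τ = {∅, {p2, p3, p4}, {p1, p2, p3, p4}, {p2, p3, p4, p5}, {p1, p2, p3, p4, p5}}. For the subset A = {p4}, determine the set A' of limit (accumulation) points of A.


A' = {p1, p2, p3, p5}

For each x ∈ X, list the open sets U ∈ τ with x ∈ U, then check whether U ∩ (A ∖ {x}) ≠ ∅ for every such U.
  x = p1: opens ∋ x are {p1, p2, p3, p4}, {p1, p2, p3, p4, p5}; each meets A ∖ {p1}, so x IS a limit point.
  x = p2: opens ∋ x are {p2, p3, p4}, {p1, p2, p3, p4}, {p2, p3, p4, p5}, {p1, p2, p3, p4, p5}; each meets A ∖ {p2}, so x IS a limit point.
  x = p3: opens ∋ x are {p2, p3, p4}, {p1, p2, p3, p4}, {p2, p3, p4, p5}, {p1, p2, p3, p4, p5}; each meets A ∖ {p3}, so x IS a limit point.
  x = p4: open {p2, p3, p4} ∋ x has {p2, p3, p4} ∩ (A ∖ {p4}) = ∅, so x is NOT a limit point.
  x = p5: opens ∋ x are {p2, p3, p4, p5}, {p1, p2, p3, p4, p5}; each meets A ∖ {p5}, so x IS a limit point.
Collecting: A' = {p1, p2, p3, p5}.


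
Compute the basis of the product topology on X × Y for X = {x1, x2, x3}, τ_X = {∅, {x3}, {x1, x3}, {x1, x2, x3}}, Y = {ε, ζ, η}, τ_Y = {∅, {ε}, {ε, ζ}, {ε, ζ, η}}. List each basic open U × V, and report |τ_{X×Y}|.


Basis B = {∅ × ∅, {x3} × {ε}, {x1, x3} × {ε}, {x3} × {ε, ζ}, {x1, x2, x3} × {ε}, {x3} × {ε, ζ, η}, {x1, x3} × {ε, ζ}, {x1, x3} × {ε, ζ, η}, {x1, x2, x3} × {ε, ζ}, {x1, x2, x3} × {ε, ζ, η}}; |τ_{X×Y}| = 20.

Enumerate products U × V with U ∈ τ_X, V ∈ τ_Y (deduplicated):
  ∅ × ∅ = {} (∅)
  {x3} × {ε} = {(x3,ε)}
  {x1, x3} × {ε} = {(x1,ε), (x3,ε)}
  {x3} × {ε, ζ} = {(x3,ε), (x3,ζ)}
  {x1, x2, x3} × {ε} = {(x1,ε), (x2,ε), (x3,ε)}
  {x3} × {ε, ζ, η} = {(x3,ε), (x3,ζ), (x3,η)}
  {x1, x3} × {ε, ζ} = {(x1,ε), (x1,ζ), (x3,ε), (x3,ζ)}
  {x1, x3} × {ε, ζ, η} = {(x1,ε), (x1,ζ), (x1,η), (x3,ε), (x3,ζ), (x3,η)}
  {x1, x2, x3} × {ε, ζ} = {(x1,ε), (x1,ζ), (x2,ε), (x2,ζ), (x3,ε), (x3,ζ)}
  {x1, x2, x3} × {ε, ζ, η} = {(x1,ε), (x1,ζ), (x1,η), (x2,ε), (x2,ζ), (x2,η), (x3,ε), (x3,ζ), (x3,η)}
These 10 distinct sets form the basis B.
Close under arbitrary unions to get τ_{X×Y}; counting gives |τ_{X×Y}| = 20.


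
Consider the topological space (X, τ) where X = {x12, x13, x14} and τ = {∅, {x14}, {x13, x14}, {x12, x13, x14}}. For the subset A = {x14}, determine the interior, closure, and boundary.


int(A) = {x14}, cl(A) = {x12, x13, x14}, ∂A = {x12, x13}.

Closed sets in (X, τ) are complements of opens:
  closed(X, τ) = {∅, {x12}, {x12, x13}, {x12, x13, x14}}.
int(A) = ⋃ {U ∈ τ : U ⊆ A}. Opens contained in A: ∅, {x14}.
Taking the union of these: int(A) = {x14}.
cl(A) = ⋂ {C closed : A ⊆ C}. Closed sets containing A: {x12, x13, x14}.
Intersecting these: cl(A) = {x12, x13, x14}.
∂A = cl(A) ∖ int(A) = {x12, x13, x14} ∖ {x14} = {x12, x13}.


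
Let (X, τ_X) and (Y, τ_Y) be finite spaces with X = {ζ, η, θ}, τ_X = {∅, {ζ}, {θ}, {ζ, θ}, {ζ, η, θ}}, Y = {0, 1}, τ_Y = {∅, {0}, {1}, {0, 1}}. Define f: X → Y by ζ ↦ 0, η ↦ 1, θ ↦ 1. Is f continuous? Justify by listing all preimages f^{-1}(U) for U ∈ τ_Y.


f is NOT continuous.

Compute f^{-1}(U) for each U ∈ τ_Y:
  U = ∅: f^{-1}(U) = ∅ ∈ τ_X ✓.
  U = {0}: f^{-1}(U) = {ζ} ∈ τ_X ✓.
  U = {1}: f^{-1}(U) = {η, θ} ∉ τ_X ✗.
  U = {0, 1}: f^{-1}(U) = {ζ, η, θ} ∈ τ_X ✓.
Found U = {1} with f^{-1}(U) = {η, θ} not in τ_X. Therefore f is NOT continuous.


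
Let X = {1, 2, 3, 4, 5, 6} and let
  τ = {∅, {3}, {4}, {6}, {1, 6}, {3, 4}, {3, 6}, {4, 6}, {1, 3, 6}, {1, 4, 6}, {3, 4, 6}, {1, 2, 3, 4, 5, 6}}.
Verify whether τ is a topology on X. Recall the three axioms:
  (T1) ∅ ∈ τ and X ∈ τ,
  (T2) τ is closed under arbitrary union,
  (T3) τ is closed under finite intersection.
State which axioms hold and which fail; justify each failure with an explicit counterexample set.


τ is NOT a topology on X.

Axiom (T1): ∅ ∈ τ? Yes; X ∈ τ? Yes.
Axiom (T2/T3): check pairwise unions and intersections of members of τ.
Counterexample for (T2): {3} ∪ {1, 4, 6} = {1, 3, 4, 6} ∉ τ. Therefore τ is NOT a topology.


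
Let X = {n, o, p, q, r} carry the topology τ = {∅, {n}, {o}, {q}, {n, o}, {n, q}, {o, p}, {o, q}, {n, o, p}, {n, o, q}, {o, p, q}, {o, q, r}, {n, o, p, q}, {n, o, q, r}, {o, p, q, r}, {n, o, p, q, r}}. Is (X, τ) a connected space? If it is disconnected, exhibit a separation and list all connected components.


(X, τ) is disconnected; components = [{n}, {o, p, q, r}].

Find clopen sets (U ∈ τ with X ∖ U ∈ τ):
  U = ∅, X ∖ U = {n, o, p, q, r} — both open, so U is clopen.
  U = {n}, X ∖ U = {o, p, q, r} — both open, so U is clopen.
  U = {o, p, q, r}, X ∖ U = {n} — both open, so U is clopen.
  U = {n, o, p, q, r}, X ∖ U = ∅ — both open, so U is clopen.
Nontrivial clopen(s) exist: e.g. {n}. So (X, τ) is disconnected.
Compute connected components by grouping points that agree on all clopens:
  component: {n}
  component: {o, p, q, r}


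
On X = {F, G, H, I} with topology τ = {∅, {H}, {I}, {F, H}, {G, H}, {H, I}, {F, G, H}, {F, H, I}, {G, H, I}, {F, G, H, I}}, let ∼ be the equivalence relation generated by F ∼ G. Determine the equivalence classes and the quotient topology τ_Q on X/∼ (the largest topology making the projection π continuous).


X/∼ = {[F=G], [H], [I]}; |τ_Q| = 6.

Equivalence classes: [F=G], [H], [I].
Quotient map π: X → X/∼ sends F ↦ [F=G], G ↦ [F=G], H ↦ [H], I ↦ [I].
For each subset V ⊆ X/∼, compute π^{-1}(V) ⊆ X and check whether π^{-1}(V) ∈ τ. V is open in τ_Q iff π^{-1}(V) ∈ τ.
  V = {}: π^{-1}(V) = ∅ ∈ τ ✓.
  V = {[F=G]}: π^{-1}(V) = {F, G} ∉ τ ✗.
  V = {[H]}: π^{-1}(V) = {H} ∈ τ ✓.
  V = {[F=G], [H]}: π^{-1}(V) = {F, G, H} ∈ τ ✓.
  V = {[I]}: π^{-1}(V) = {I} ∈ τ ✓.
  V = {[F=G], [I]}: π^{-1}(V) = {F, G, I} ∉ τ ✗.
  V = {[H], [I]}: π^{-1}(V) = {H, I} ∈ τ ✓.
  V = {[F=G], [H], [I]}: π^{-1}(V) = {F, G, H, I} ∈ τ ✓.
Open sets in the quotient: τ_Q = {{}, {[H]}, {[F=G], [H]}, {[I]}, {[H], [I]}, {[F=G], [H], [I]}} (6 elements).


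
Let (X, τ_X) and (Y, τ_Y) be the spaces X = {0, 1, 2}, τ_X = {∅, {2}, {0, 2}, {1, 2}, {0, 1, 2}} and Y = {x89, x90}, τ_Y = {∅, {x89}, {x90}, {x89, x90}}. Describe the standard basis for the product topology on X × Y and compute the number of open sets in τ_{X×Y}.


Basis B = {∅ × ∅, {2} × {x89}, {2} × {x90}, {0, 2} × {x89}, {0, 2} × {x90}, {1, 2} × {x89}, {1, 2} × {x90}, {2} × {x89, x90}, {0, 1, 2} × {x89}, {0, 1, 2} × {x90}, {0, 2} × {x89, x90}, {1, 2} × {x89, x90}, {0, 1, 2} × {x89, x90}}; |τ_{X×Y}| = 25.

Enumerate products U × V with U ∈ τ_X, V ∈ τ_Y (deduplicated):
  ∅ × ∅ = {} (∅)
  {2} × {x89} = {(2,x89)}
  {2} × {x90} = {(2,x90)}
  {0, 2} × {x89} = {(0,x89), (2,x89)}
  {0, 2} × {x90} = {(0,x90), (2,x90)}
  {1, 2} × {x89} = {(1,x89), (2,x89)}
  {1, 2} × {x90} = {(1,x90), (2,x90)}
  {2} × {x89, x90} = {(2,x89), (2,x90)}
  {0, 1, 2} × {x89} = {(0,x89), (1,x89), (2,x89)}
  {0, 1, 2} × {x90} = {(0,x90), (1,x90), (2,x90)}
  {0, 2} × {x89, x90} = {(0,x89), (0,x90), (2,x89), (2,x90)}
  {1, 2} × {x89, x90} = {(1,x89), (1,x90), (2,x89), (2,x90)}
  {0, 1, 2} × {x89, x90} = {(0,x89), (0,x90), (1,x89), (1,x90), (2,x89), (2,x90)}
These 13 distinct sets form the basis B.
Close under arbitrary unions to get τ_{X×Y}; counting gives |τ_{X×Y}| = 25.


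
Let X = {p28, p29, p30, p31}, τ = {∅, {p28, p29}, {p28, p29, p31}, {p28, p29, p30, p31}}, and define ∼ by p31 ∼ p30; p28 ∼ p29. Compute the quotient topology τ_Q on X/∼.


X/∼ = {[p28=p29], [p30=p31]}; |τ_Q| = 3.

Equivalence classes: [p28=p29], [p30=p31].
Quotient map π: X → X/∼ sends p28 ↦ [p28=p29], p29 ↦ [p28=p29], p30 ↦ [p30=p31], p31 ↦ [p30=p31].
For each subset V ⊆ X/∼, compute π^{-1}(V) ⊆ X and check whether π^{-1}(V) ∈ τ. V is open in τ_Q iff π^{-1}(V) ∈ τ.
  V = {}: π^{-1}(V) = ∅ ∈ τ ✓.
  V = {[p28=p29]}: π^{-1}(V) = {p28, p29} ∈ τ ✓.
  V = {[p30=p31]}: π^{-1}(V) = {p30, p31} ∉ τ ✗.
  V = {[p28=p29], [p30=p31]}: π^{-1}(V) = {p28, p29, p30, p31} ∈ τ ✓.
Open sets in the quotient: τ_Q = {{}, {[p28=p29]}, {[p28=p29], [p30=p31]}} (3 elements).


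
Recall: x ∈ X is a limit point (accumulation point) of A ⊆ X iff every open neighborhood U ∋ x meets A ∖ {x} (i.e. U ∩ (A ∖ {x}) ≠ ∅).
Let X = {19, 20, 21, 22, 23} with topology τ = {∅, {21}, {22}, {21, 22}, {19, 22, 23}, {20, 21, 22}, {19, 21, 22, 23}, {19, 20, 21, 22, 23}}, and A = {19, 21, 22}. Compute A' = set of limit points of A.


A' = {19, 20, 23}

For each x ∈ X, list the open sets U ∈ τ with x ∈ U, then check whether U ∩ (A ∖ {x}) ≠ ∅ for every such U.
  x = 19: opens ∋ x are {19, 22, 23}, {19, 21, 22, 23}, {19, 20, 21, 22, 23}; each meets A ∖ {19}, so x IS a limit point.
  x = 20: opens ∋ x are {20, 21, 22}, {19, 20, 21, 22, 23}; each meets A ∖ {20}, so x IS a limit point.
  x = 21: open {21} ∋ x has {21} ∩ (A ∖ {21}) = ∅, so x is NOT a limit point.
  x = 22: open {22} ∋ x has {22} ∩ (A ∖ {22}) = ∅, so x is NOT a limit point.
  x = 23: opens ∋ x are {19, 22, 23}, {19, 21, 22, 23}, {19, 20, 21, 22, 23}; each meets A ∖ {23}, so x IS a limit point.
Collecting: A' = {19, 20, 23}.


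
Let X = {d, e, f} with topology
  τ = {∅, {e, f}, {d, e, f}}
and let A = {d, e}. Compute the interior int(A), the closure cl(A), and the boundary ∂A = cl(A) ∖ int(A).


int(A) = ∅, cl(A) = {d, e, f}, ∂A = {d, e, f}.

Closed sets in (X, τ) are complements of opens:
  closed(X, τ) = {∅, {d}, {d, e, f}}.
int(A) = ⋃ {U ∈ τ : U ⊆ A}. Opens contained in A: ∅.
Taking the union of these: int(A) = ∅.
cl(A) = ⋂ {C closed : A ⊆ C}. Closed sets containing A: {d, e, f}.
Intersecting these: cl(A) = {d, e, f}.
∂A = cl(A) ∖ int(A) = {d, e, f} ∖ ∅ = {d, e, f}.


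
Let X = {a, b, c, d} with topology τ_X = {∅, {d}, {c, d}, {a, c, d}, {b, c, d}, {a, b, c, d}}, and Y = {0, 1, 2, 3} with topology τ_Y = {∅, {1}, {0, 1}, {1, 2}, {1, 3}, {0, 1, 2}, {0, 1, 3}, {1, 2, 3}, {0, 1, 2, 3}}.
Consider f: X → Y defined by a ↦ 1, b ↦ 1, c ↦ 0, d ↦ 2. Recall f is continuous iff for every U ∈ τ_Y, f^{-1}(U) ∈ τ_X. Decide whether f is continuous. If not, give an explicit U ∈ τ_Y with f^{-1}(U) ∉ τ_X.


f is NOT continuous.

Compute f^{-1}(U) for each U ∈ τ_Y:
  U = ∅: f^{-1}(U) = ∅ ∈ τ_X ✓.
  U = {1}: f^{-1}(U) = {a, b} ∉ τ_X ✗.
  U = {0, 1}: f^{-1}(U) = {a, b, c} ∉ τ_X ✗.
  U = {1, 2}: f^{-1}(U) = {a, b, d} ∉ τ_X ✗.
  U = {1, 3}: f^{-1}(U) = {a, b} ∉ τ_X ✗.
  U = {0, 1, 2}: f^{-1}(U) = {a, b, c, d} ∈ τ_X ✓.
  U = {0, 1, 3}: f^{-1}(U) = {a, b, c} ∉ τ_X ✗.
  U = {1, 2, 3}: f^{-1}(U) = {a, b, d} ∉ τ_X ✗.
  U = {0, 1, 2, 3}: f^{-1}(U) = {a, b, c, d} ∈ τ_X ✓.
Found U = {1} with f^{-1}(U) = {a, b} not in τ_X. Therefore f is NOT continuous.


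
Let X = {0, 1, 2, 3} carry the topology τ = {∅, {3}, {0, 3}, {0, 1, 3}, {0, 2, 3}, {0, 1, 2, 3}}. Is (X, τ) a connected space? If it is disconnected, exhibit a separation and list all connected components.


(X, τ) is connected.

Find clopen sets (U ∈ τ with X ∖ U ∈ τ):
  U = ∅, X ∖ U = {0, 1, 2, 3} — both open, so U is clopen.
  U = {0, 1, 2, 3}, X ∖ U = ∅ — both open, so U is clopen.
Only trivial clopens (∅ and X) exist, so (X, τ) is connected.
Compute connected components by grouping points that agree on all clopens:
  component: {0, 1, 2, 3}


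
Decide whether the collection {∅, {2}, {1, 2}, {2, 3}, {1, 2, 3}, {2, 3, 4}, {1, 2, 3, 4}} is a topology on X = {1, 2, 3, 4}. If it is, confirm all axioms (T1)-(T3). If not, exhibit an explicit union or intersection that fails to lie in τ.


τ IS a topology on X.

Axiom (T1): ∅ ∈ τ? Yes; X ∈ τ? Yes.
Axiom (T2/T3): check pairwise unions and intersections of members of τ.
All pairwise intersections and unions checked — each lies in τ. Therefore τ satisfies (T1), (T2), (T3): it IS a topology on X.


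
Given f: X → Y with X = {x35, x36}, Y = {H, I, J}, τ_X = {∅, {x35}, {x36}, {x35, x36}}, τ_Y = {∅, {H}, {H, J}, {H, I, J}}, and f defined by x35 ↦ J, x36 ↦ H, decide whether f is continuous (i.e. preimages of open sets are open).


f IS continuous.

Compute f^{-1}(U) for each U ∈ τ_Y:
  U = ∅: f^{-1}(U) = ∅ ∈ τ_X ✓.
  U = {H}: f^{-1}(U) = {x36} ∈ τ_X ✓.
  U = {H, J}: f^{-1}(U) = {x35, x36} ∈ τ_X ✓.
  U = {H, I, J}: f^{-1}(U) = {x35, x36} ∈ τ_X ✓.
Every preimage lies in τ_X, so f IS continuous.


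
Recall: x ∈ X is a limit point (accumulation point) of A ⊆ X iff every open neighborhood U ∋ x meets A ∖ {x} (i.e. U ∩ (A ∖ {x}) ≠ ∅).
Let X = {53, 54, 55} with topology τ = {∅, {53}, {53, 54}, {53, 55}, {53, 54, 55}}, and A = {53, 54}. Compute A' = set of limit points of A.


A' = {54, 55}

For each x ∈ X, list the open sets U ∈ τ with x ∈ U, then check whether U ∩ (A ∖ {x}) ≠ ∅ for every such U.
  x = 53: open {53} ∋ x has {53} ∩ (A ∖ {53}) = ∅, so x is NOT a limit point.
  x = 54: opens ∋ x are {53, 54}, {53, 54, 55}; each meets A ∖ {54}, so x IS a limit point.
  x = 55: opens ∋ x are {53, 55}, {53, 54, 55}; each meets A ∖ {55}, so x IS a limit point.
Collecting: A' = {54, 55}.


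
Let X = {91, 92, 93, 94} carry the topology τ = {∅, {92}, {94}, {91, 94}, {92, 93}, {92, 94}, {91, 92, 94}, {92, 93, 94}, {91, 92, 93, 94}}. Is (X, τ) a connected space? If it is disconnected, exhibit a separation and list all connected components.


(X, τ) is disconnected; components = [{91, 94}, {92, 93}].

Find clopen sets (U ∈ τ with X ∖ U ∈ τ):
  U = ∅, X ∖ U = {91, 92, 93, 94} — both open, so U is clopen.
  U = {91, 94}, X ∖ U = {92, 93} — both open, so U is clopen.
  U = {92, 93}, X ∖ U = {91, 94} — both open, so U is clopen.
  U = {91, 92, 93, 94}, X ∖ U = ∅ — both open, so U is clopen.
Nontrivial clopen(s) exist: e.g. {92, 93}. So (X, τ) is disconnected.
Compute connected components by grouping points that agree on all clopens:
  component: {91, 94}
  component: {92, 93}


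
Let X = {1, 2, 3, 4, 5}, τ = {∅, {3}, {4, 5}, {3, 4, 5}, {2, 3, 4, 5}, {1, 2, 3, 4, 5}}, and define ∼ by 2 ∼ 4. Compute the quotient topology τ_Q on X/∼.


X/∼ = {[1], [2=4], [3], [5]}; |τ_Q| = 4.

Equivalence classes: [1], [2=4], [3], [5].
Quotient map π: X → X/∼ sends 1 ↦ [1], 2 ↦ [2=4], 3 ↦ [3], 4 ↦ [2=4], 5 ↦ [5].
For each subset V ⊆ X/∼, compute π^{-1}(V) ⊆ X and check whether π^{-1}(V) ∈ τ. V is open in τ_Q iff π^{-1}(V) ∈ τ.
  V = {}: π^{-1}(V) = ∅ ∈ τ ✓.
  V = {[1]}: π^{-1}(V) = {1} ∉ τ ✗.
  V = {[2=4]}: π^{-1}(V) = {2, 4} ∉ τ ✗.
  V = {[1], [2=4]}: π^{-1}(V) = {1, 2, 4} ∉ τ ✗.
  V = {[3]}: π^{-1}(V) = {3} ∈ τ ✓.
  V = {[1], [3]}: π^{-1}(V) = {1, 3} ∉ τ ✗.
  V = {[2=4], [3]}: π^{-1}(V) = {2, 3, 4} ∉ τ ✗.
  V = {[1], [2=4], [3]}: π^{-1}(V) = {1, 2, 3, 4} ∉ τ ✗.
  V = {[5]}: π^{-1}(V) = {5} ∉ τ ✗.
  V = {[1], [5]}: π^{-1}(V) = {1, 5} ∉ τ ✗.
  V = {[2=4], [5]}: π^{-1}(V) = {2, 4, 5} ∉ τ ✗.
  V = {[1], [2=4], [5]}: π^{-1}(V) = {1, 2, 4, 5} ∉ τ ✗.
  V = {[3], [5]}: π^{-1}(V) = {3, 5} ∉ τ ✗.
  V = {[1], [3], [5]}: π^{-1}(V) = {1, 3, 5} ∉ τ ✗.
  V = {[2=4], [3], [5]}: π^{-1}(V) = {2, 3, 4, 5} ∈ τ ✓.
  V = {[1], [2=4], [3], [5]}: π^{-1}(V) = {1, 2, 3, 4, 5} ∈ τ ✓.
Open sets in the quotient: τ_Q = {{}, {[3]}, {[2=4], [3], [5]}, {[1], [2=4], [3], [5]}} (4 elements).


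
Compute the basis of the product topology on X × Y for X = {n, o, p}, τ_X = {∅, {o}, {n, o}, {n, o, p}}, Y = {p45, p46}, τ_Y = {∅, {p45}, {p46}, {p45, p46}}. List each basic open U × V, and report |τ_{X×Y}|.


Basis B = {∅ × ∅, {o} × {p45}, {o} × {p46}, {n, o} × {p45}, {n, o} × {p46}, {o} × {p45, p46}, {n, o, p} × {p45}, {n, o, p} × {p46}, {n, o} × {p45, p46}, {n, o, p} × {p45, p46}}; |τ_{X×Y}| = 16.

Enumerate products U × V with U ∈ τ_X, V ∈ τ_Y (deduplicated):
  ∅ × ∅ = {} (∅)
  {o} × {p45} = {(o,p45)}
  {o} × {p46} = {(o,p46)}
  {n, o} × {p45} = {(n,p45), (o,p45)}
  {n, o} × {p46} = {(n,p46), (o,p46)}
  {o} × {p45, p46} = {(o,p45), (o,p46)}
  {n, o, p} × {p45} = {(n,p45), (o,p45), (p,p45)}
  {n, o, p} × {p46} = {(n,p46), (o,p46), (p,p46)}
  {n, o} × {p45, p46} = {(n,p45), (n,p46), (o,p45), (o,p46)}
  {n, o, p} × {p45, p46} = {(n,p45), (n,p46), (o,p45), (o,p46), (p,p45), (p,p46)}
These 10 distinct sets form the basis B.
Close under arbitrary unions to get τ_{X×Y}; counting gives |τ_{X×Y}| = 16.


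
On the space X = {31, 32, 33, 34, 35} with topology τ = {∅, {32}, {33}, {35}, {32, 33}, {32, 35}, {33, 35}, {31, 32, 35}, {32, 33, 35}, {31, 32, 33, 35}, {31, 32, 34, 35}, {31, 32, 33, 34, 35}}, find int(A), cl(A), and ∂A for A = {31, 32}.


int(A) = {32}, cl(A) = {31, 32, 34}, ∂A = {31, 34}.

Closed sets in (X, τ) are complements of opens:
  closed(X, τ) = {∅, {33}, {34}, {31, 34}, {33, 34}, {31, 32, 34}, {31, 33, 34}, {31, 34, 35}, {31, 32, 33, 34}, {31, 32, 34, 35}, {31, 33, 34, 35}, {31, 32, 33, 34, 35}}.
int(A) = ⋃ {U ∈ τ : U ⊆ A}. Opens contained in A: ∅, {32}.
Taking the union of these: int(A) = {32}.
cl(A) = ⋂ {C closed : A ⊆ C}. Closed sets containing A: {31, 32, 34}, {31, 32, 33, 34}, {31, 32, 34, 35}, {31, 32, 33, 34, 35}.
Intersecting these: cl(A) = {31, 32, 34}.
∂A = cl(A) ∖ int(A) = {31, 32, 34} ∖ {32} = {31, 34}.


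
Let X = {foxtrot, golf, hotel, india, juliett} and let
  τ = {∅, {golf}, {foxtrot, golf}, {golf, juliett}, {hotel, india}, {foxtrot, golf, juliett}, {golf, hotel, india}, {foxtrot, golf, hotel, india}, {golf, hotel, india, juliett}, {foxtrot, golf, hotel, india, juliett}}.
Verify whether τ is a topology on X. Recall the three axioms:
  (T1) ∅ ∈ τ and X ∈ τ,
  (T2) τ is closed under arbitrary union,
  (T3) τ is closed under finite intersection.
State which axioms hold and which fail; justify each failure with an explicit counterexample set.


τ IS a topology on X.

Axiom (T1): ∅ ∈ τ? Yes; X ∈ τ? Yes.
Axiom (T2/T3): check pairwise unions and intersections of members of τ.
All pairwise intersections and unions checked — each lies in τ. Therefore τ satisfies (T1), (T2), (T3): it IS a topology on X.


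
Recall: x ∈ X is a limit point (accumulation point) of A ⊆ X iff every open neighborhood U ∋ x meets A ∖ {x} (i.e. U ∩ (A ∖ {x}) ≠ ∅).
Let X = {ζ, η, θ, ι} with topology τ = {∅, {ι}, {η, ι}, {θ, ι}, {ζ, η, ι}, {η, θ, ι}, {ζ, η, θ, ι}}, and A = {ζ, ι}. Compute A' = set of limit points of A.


A' = {ζ, η, θ}

For each x ∈ X, list the open sets U ∈ τ with x ∈ U, then check whether U ∩ (A ∖ {x}) ≠ ∅ for every such U.
  x = ζ: opens ∋ x are {ζ, η, ι}, {ζ, η, θ, ι}; each meets A ∖ {ζ}, so x IS a limit point.
  x = η: opens ∋ x are {η, ι}, {ζ, η, ι}, {η, θ, ι}, {ζ, η, θ, ι}; each meets A ∖ {η}, so x IS a limit point.
  x = θ: opens ∋ x are {θ, ι}, {η, θ, ι}, {ζ, η, θ, ι}; each meets A ∖ {θ}, so x IS a limit point.
  x = ι: open {ι} ∋ x has {ι} ∩ (A ∖ {ι}) = ∅, so x is NOT a limit point.
Collecting: A' = {ζ, η, θ}.


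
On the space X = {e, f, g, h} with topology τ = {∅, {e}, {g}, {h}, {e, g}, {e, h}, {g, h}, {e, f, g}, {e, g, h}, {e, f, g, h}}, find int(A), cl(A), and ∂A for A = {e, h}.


int(A) = {e, h}, cl(A) = {e, f, h}, ∂A = {f}.

Closed sets in (X, τ) are complements of opens:
  closed(X, τ) = {∅, {f}, {h}, {e, f}, {f, g}, {f, h}, {e, f, g}, {e, f, h}, {f, g, h}, {e, f, g, h}}.
int(A) = ⋃ {U ∈ τ : U ⊆ A}. Opens contained in A: ∅, {e}, {h}, {e, h}.
Taking the union of these: int(A) = {e, h}.
cl(A) = ⋂ {C closed : A ⊆ C}. Closed sets containing A: {e, f, h}, {e, f, g, h}.
Intersecting these: cl(A) = {e, f, h}.
∂A = cl(A) ∖ int(A) = {e, f, h} ∖ {e, h} = {f}.


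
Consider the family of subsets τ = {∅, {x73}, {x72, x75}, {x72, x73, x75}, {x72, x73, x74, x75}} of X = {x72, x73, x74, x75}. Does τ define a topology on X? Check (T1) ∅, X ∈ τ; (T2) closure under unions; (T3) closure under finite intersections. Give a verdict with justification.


τ IS a topology on X.

Axiom (T1): ∅ ∈ τ? Yes; X ∈ τ? Yes.
Axiom (T2/T3): check pairwise unions and intersections of members of τ.
All pairwise intersections and unions checked — each lies in τ. Therefore τ satisfies (T1), (T2), (T3): it IS a topology on X.


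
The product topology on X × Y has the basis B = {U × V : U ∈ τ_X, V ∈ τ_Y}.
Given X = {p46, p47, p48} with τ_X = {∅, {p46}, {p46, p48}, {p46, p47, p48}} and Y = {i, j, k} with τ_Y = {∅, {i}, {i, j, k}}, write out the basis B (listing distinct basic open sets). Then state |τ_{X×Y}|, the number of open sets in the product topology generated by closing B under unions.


Basis B = {∅ × ∅, {p46} × {i}, {p46, p48} × {i}, {p46} × {i, j, k}, {p46, p47, p48} × {i}, {p46, p48} × {i, j, k}, {p46, p47, p48} × {i, j, k}}; |τ_{X×Y}| = 10.

Enumerate products U × V with U ∈ τ_X, V ∈ τ_Y (deduplicated):
  ∅ × ∅ = {} (∅)
  {p46} × {i} = {(p46,i)}
  {p46, p48} × {i} = {(p46,i), (p48,i)}
  {p46} × {i, j, k} = {(p46,i), (p46,j), (p46,k)}
  {p46, p47, p48} × {i} = {(p46,i), (p47,i), (p48,i)}
  {p46, p48} × {i, j, k} = {(p46,i), (p46,j), (p46,k), (p48,i), (p48,j), (p48,k)}
  {p46, p47, p48} × {i, j, k} = {(p46,i), (p46,j), (p46,k), (p47,i), (p47,j), (p47,k), (p48,i), (p48,j), (p48,k)}
These 7 distinct sets form the basis B.
Close under arbitrary unions to get τ_{X×Y}; counting gives |τ_{X×Y}| = 10.


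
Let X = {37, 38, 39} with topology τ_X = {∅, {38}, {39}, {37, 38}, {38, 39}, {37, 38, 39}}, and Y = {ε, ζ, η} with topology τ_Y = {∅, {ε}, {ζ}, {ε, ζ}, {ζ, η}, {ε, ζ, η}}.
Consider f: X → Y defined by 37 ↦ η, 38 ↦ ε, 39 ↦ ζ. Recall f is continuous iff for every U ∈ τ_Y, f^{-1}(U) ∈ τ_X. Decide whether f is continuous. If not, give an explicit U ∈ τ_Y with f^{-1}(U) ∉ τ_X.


f is NOT continuous.

Compute f^{-1}(U) for each U ∈ τ_Y:
  U = ∅: f^{-1}(U) = ∅ ∈ τ_X ✓.
  U = {ε}: f^{-1}(U) = {38} ∈ τ_X ✓.
  U = {ζ}: f^{-1}(U) = {39} ∈ τ_X ✓.
  U = {ε, ζ}: f^{-1}(U) = {38, 39} ∈ τ_X ✓.
  U = {ζ, η}: f^{-1}(U) = {37, 39} ∉ τ_X ✗.
  U = {ε, ζ, η}: f^{-1}(U) = {37, 38, 39} ∈ τ_X ✓.
Found U = {ζ, η} with f^{-1}(U) = {37, 39} not in τ_X. Therefore f is NOT continuous.


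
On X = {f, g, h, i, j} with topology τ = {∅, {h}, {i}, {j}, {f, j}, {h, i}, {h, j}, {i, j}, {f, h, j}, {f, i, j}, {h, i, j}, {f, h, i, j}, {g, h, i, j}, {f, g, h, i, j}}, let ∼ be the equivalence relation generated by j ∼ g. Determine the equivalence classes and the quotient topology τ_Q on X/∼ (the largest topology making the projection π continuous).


X/∼ = {[f], [g=j], [h], [i]}; |τ_Q| = 6.

Equivalence classes: [f], [g=j], [h], [i].
Quotient map π: X → X/∼ sends f ↦ [f], g ↦ [g=j], h ↦ [h], i ↦ [i], j ↦ [g=j].
For each subset V ⊆ X/∼, compute π^{-1}(V) ⊆ X and check whether π^{-1}(V) ∈ τ. V is open in τ_Q iff π^{-1}(V) ∈ τ.
  V = {}: π^{-1}(V) = ∅ ∈ τ ✓.
  V = {[f]}: π^{-1}(V) = {f} ∉ τ ✗.
  V = {[g=j]}: π^{-1}(V) = {g, j} ∉ τ ✗.
  V = {[f], [g=j]}: π^{-1}(V) = {f, g, j} ∉ τ ✗.
  V = {[h]}: π^{-1}(V) = {h} ∈ τ ✓.
  V = {[f], [h]}: π^{-1}(V) = {f, h} ∉ τ ✗.
  V = {[g=j], [h]}: π^{-1}(V) = {g, h, j} ∉ τ ✗.
  V = {[f], [g=j], [h]}: π^{-1}(V) = {f, g, h, j} ∉ τ ✗.
  V = {[i]}: π^{-1}(V) = {i} ∈ τ ✓.
  V = {[f], [i]}: π^{-1}(V) = {f, i} ∉ τ ✗.
  V = {[g=j], [i]}: π^{-1}(V) = {g, i, j} ∉ τ ✗.
  V = {[f], [g=j], [i]}: π^{-1}(V) = {f, g, i, j} ∉ τ ✗.
  V = {[h], [i]}: π^{-1}(V) = {h, i} ∈ τ ✓.
  V = {[f], [h], [i]}: π^{-1}(V) = {f, h, i} ∉ τ ✗.
  V = {[g=j], [h], [i]}: π^{-1}(V) = {g, h, i, j} ∈ τ ✓.
  V = {[f], [g=j], [h], [i]}: π^{-1}(V) = {f, g, h, i, j} ∈ τ ✓.
Open sets in the quotient: τ_Q = {{}, {[h]}, {[i]}, {[h], [i]}, {[g=j], [h], [i]}, {[f], [g=j], [h], [i]}} (6 elements).


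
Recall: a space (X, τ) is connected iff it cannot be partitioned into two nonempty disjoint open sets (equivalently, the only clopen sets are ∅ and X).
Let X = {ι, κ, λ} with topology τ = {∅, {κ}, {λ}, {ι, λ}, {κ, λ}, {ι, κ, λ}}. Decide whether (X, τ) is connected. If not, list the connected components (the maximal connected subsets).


(X, τ) is disconnected; components = [{κ}, {ι, λ}].

Find clopen sets (U ∈ τ with X ∖ U ∈ τ):
  U = ∅, X ∖ U = {ι, κ, λ} — both open, so U is clopen.
  U = {κ}, X ∖ U = {ι, λ} — both open, so U is clopen.
  U = {ι, λ}, X ∖ U = {κ} — both open, so U is clopen.
  U = {ι, κ, λ}, X ∖ U = ∅ — both open, so U is clopen.
Nontrivial clopen(s) exist: e.g. {κ}. So (X, τ) is disconnected.
Compute connected components by grouping points that agree on all clopens:
  component: {κ}
  component: {ι, λ}


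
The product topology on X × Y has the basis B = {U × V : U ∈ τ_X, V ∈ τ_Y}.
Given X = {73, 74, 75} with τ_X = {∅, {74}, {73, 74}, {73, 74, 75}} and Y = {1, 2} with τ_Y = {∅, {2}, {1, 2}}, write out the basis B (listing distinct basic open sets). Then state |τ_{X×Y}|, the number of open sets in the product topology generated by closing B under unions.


Basis B = {∅ × ∅, {74} × {2}, {73, 74} × {2}, {74} × {1, 2}, {73, 74, 75} × {2}, {73, 74} × {1, 2}, {73, 74, 75} × {1, 2}}; |τ_{X×Y}| = 10.

Enumerate products U × V with U ∈ τ_X, V ∈ τ_Y (deduplicated):
  ∅ × ∅ = {} (∅)
  {74} × {2} = {(74,2)}
  {73, 74} × {2} = {(73,2), (74,2)}
  {74} × {1, 2} = {(74,1), (74,2)}
  {73, 74, 75} × {2} = {(73,2), (74,2), (75,2)}
  {73, 74} × {1, 2} = {(73,1), (73,2), (74,1), (74,2)}
  {73, 74, 75} × {1, 2} = {(73,1), (73,2), (74,1), (74,2), (75,1), (75,2)}
These 7 distinct sets form the basis B.
Close under arbitrary unions to get τ_{X×Y}; counting gives |τ_{X×Y}| = 10.


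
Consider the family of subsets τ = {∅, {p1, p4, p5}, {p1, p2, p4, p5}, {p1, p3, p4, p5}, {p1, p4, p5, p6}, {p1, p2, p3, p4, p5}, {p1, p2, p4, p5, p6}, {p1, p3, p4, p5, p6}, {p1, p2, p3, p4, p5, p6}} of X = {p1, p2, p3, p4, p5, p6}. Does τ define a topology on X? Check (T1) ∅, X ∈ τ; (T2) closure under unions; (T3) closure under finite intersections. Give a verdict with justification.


τ IS a topology on X.

Axiom (T1): ∅ ∈ τ? Yes; X ∈ τ? Yes.
Axiom (T2/T3): check pairwise unions and intersections of members of τ.
All pairwise intersections and unions checked — each lies in τ. Therefore τ satisfies (T1), (T2), (T3): it IS a topology on X.


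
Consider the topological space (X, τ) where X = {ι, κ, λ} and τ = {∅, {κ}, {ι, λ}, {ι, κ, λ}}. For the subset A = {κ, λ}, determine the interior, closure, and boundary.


int(A) = {κ}, cl(A) = {ι, κ, λ}, ∂A = {ι, λ}.

Closed sets in (X, τ) are complements of opens:
  closed(X, τ) = {∅, {κ}, {ι, λ}, {ι, κ, λ}}.
int(A) = ⋃ {U ∈ τ : U ⊆ A}. Opens contained in A: ∅, {κ}.
Taking the union of these: int(A) = {κ}.
cl(A) = ⋂ {C closed : A ⊆ C}. Closed sets containing A: {ι, κ, λ}.
Intersecting these: cl(A) = {ι, κ, λ}.
∂A = cl(A) ∖ int(A) = {ι, κ, λ} ∖ {κ} = {ι, λ}.


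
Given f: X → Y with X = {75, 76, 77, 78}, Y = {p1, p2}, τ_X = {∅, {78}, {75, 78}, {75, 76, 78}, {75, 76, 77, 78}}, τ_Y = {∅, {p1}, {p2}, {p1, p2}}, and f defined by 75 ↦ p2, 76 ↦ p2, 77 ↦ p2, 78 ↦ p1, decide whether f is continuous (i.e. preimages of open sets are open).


f is NOT continuous.

Compute f^{-1}(U) for each U ∈ τ_Y:
  U = ∅: f^{-1}(U) = ∅ ∈ τ_X ✓.
  U = {p1}: f^{-1}(U) = {78} ∈ τ_X ✓.
  U = {p2}: f^{-1}(U) = {75, 76, 77} ∉ τ_X ✗.
  U = {p1, p2}: f^{-1}(U) = {75, 76, 77, 78} ∈ τ_X ✓.
Found U = {p2} with f^{-1}(U) = {75, 76, 77} not in τ_X. Therefore f is NOT continuous.


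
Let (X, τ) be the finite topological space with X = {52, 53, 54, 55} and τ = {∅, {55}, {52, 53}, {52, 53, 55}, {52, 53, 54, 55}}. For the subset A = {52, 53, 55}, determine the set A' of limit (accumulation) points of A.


A' = {52, 53, 54}

For each x ∈ X, list the open sets U ∈ τ with x ∈ U, then check whether U ∩ (A ∖ {x}) ≠ ∅ for every such U.
  x = 52: opens ∋ x are {52, 53}, {52, 53, 55}, {52, 53, 54, 55}; each meets A ∖ {52}, so x IS a limit point.
  x = 53: opens ∋ x are {52, 53}, {52, 53, 55}, {52, 53, 54, 55}; each meets A ∖ {53}, so x IS a limit point.
  x = 54: opens ∋ x are {52, 53, 54, 55}; each meets A ∖ {54}, so x IS a limit point.
  x = 55: open {55} ∋ x has {55} ∩ (A ∖ {55}) = ∅, so x is NOT a limit point.
Collecting: A' = {52, 53, 54}.


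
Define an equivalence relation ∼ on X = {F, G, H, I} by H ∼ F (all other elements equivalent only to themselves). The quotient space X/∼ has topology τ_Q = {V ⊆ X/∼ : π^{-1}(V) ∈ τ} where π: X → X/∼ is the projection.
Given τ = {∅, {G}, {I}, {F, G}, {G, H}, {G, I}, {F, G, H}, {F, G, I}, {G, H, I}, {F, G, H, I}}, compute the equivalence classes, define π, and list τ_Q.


X/∼ = {[F=H], [G], [I]}; |τ_Q| = 6.

Equivalence classes: [F=H], [G], [I].
Quotient map π: X → X/∼ sends F ↦ [F=H], G ↦ [G], H ↦ [F=H], I ↦ [I].
For each subset V ⊆ X/∼, compute π^{-1}(V) ⊆ X and check whether π^{-1}(V) ∈ τ. V is open in τ_Q iff π^{-1}(V) ∈ τ.
  V = {}: π^{-1}(V) = ∅ ∈ τ ✓.
  V = {[F=H]}: π^{-1}(V) = {F, H} ∉ τ ✗.
  V = {[G]}: π^{-1}(V) = {G} ∈ τ ✓.
  V = {[F=H], [G]}: π^{-1}(V) = {F, G, H} ∈ τ ✓.
  V = {[I]}: π^{-1}(V) = {I} ∈ τ ✓.
  V = {[F=H], [I]}: π^{-1}(V) = {F, H, I} ∉ τ ✗.
  V = {[G], [I]}: π^{-1}(V) = {G, I} ∈ τ ✓.
  V = {[F=H], [G], [I]}: π^{-1}(V) = {F, G, H, I} ∈ τ ✓.
Open sets in the quotient: τ_Q = {{}, {[G]}, {[F=H], [G]}, {[I]}, {[G], [I]}, {[F=H], [G], [I]}} (6 elements).


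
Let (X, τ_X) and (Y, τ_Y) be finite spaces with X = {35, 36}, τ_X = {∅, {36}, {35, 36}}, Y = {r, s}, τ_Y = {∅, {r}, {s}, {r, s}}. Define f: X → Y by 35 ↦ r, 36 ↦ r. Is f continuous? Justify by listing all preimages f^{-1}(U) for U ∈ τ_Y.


f IS continuous.

Compute f^{-1}(U) for each U ∈ τ_Y:
  U = ∅: f^{-1}(U) = ∅ ∈ τ_X ✓.
  U = {r}: f^{-1}(U) = {35, 36} ∈ τ_X ✓.
  U = {s}: f^{-1}(U) = ∅ ∈ τ_X ✓.
  U = {r, s}: f^{-1}(U) = {35, 36} ∈ τ_X ✓.
Every preimage lies in τ_X, so f IS continuous.


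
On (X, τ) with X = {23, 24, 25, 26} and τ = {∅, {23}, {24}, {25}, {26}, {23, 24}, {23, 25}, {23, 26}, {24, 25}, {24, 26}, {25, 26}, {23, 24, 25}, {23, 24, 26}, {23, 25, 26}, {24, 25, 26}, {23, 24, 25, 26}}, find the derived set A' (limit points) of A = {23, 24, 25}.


A' = ∅

For each x ∈ X, list the open sets U ∈ τ with x ∈ U, then check whether U ∩ (A ∖ {x}) ≠ ∅ for every such U.
  x = 23: open {23} ∋ x has {23} ∩ (A ∖ {23}) = ∅, so x is NOT a limit point.
  x = 24: open {24} ∋ x has {24} ∩ (A ∖ {24}) = ∅, so x is NOT a limit point.
  x = 25: open {25} ∋ x has {25} ∩ (A ∖ {25}) = ∅, so x is NOT a limit point.
  x = 26: open {26} ∋ x has {26} ∩ (A ∖ {26}) = ∅, so x is NOT a limit point.
Collecting: A' = ∅.


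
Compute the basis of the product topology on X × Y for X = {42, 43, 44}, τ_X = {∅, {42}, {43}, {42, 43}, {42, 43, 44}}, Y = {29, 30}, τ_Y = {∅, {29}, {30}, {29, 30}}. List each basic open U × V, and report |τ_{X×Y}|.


Basis B = {∅ × ∅, {42} × {29}, {42} × {30}, {43} × {29}, {43} × {30}, {42} × {29, 30}, {42, 43} × {29}, {42, 43} × {30}, {43} × {29, 30}, {42, 43, 44} × {29}, {42, 43, 44} × {30}, {42, 43} × {29, 30}, {42, 43, 44} × {29, 30}}; |τ_{X×Y}| = 25.

Enumerate products U × V with U ∈ τ_X, V ∈ τ_Y (deduplicated):
  ∅ × ∅ = {} (∅)
  {42} × {29} = {(42,29)}
  {42} × {30} = {(42,30)}
  {43} × {29} = {(43,29)}
  {43} × {30} = {(43,30)}
  {42} × {29, 30} = {(42,29), (42,30)}
  {42, 43} × {29} = {(42,29), (43,29)}
  {42, 43} × {30} = {(42,30), (43,30)}
  {43} × {29, 30} = {(43,29), (43,30)}
  {42, 43, 44} × {29} = {(42,29), (43,29), (44,29)}
  {42, 43, 44} × {30} = {(42,30), (43,30), (44,30)}
  {42, 43} × {29, 30} = {(42,29), (42,30), (43,29), (43,30)}
  {42, 43, 44} × {29, 30} = {(42,29), (42,30), (43,29), (43,30), (44,29), (44,30)}
These 13 distinct sets form the basis B.
Close under arbitrary unions to get τ_{X×Y}; counting gives |τ_{X×Y}| = 25.


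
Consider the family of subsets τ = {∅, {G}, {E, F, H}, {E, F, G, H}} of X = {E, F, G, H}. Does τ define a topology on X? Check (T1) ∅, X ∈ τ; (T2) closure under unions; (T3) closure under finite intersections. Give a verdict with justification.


τ IS a topology on X.

Axiom (T1): ∅ ∈ τ? Yes; X ∈ τ? Yes.
Axiom (T2/T3): check pairwise unions and intersections of members of τ.
All pairwise intersections and unions checked — each lies in τ. Therefore τ satisfies (T1), (T2), (T3): it IS a topology on X.


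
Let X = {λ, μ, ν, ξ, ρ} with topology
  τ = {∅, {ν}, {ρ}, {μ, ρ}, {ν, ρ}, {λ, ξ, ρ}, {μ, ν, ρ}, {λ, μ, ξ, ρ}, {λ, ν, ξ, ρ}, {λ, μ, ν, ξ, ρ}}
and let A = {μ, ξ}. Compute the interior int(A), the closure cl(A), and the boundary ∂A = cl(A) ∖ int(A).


int(A) = ∅, cl(A) = {λ, μ, ξ}, ∂A = {λ, μ, ξ}.

Closed sets in (X, τ) are complements of opens:
  closed(X, τ) = {∅, {μ}, {ν}, {λ, ξ}, {μ, ν}, {λ, μ, ξ}, {λ, ν, ξ}, {λ, μ, ν, ξ}, {λ, μ, ξ, ρ}, {λ, μ, ν, ξ, ρ}}.
int(A) = ⋃ {U ∈ τ : U ⊆ A}. Opens contained in A: ∅.
Taking the union of these: int(A) = ∅.
cl(A) = ⋂ {C closed : A ⊆ C}. Closed sets containing A: {λ, μ, ξ}, {λ, μ, ν, ξ}, {λ, μ, ξ, ρ}, {λ, μ, ν, ξ, ρ}.
Intersecting these: cl(A) = {λ, μ, ξ}.
∂A = cl(A) ∖ int(A) = {λ, μ, ξ} ∖ ∅ = {λ, μ, ξ}.


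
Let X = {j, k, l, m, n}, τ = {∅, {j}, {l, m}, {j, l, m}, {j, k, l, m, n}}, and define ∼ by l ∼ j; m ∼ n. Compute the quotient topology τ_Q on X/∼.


X/∼ = {[j=l], [k], [m=n]}; |τ_Q| = 2.

Equivalence classes: [j=l], [k], [m=n].
Quotient map π: X → X/∼ sends j ↦ [j=l], k ↦ [k], l ↦ [j=l], m ↦ [m=n], n ↦ [m=n].
For each subset V ⊆ X/∼, compute π^{-1}(V) ⊆ X and check whether π^{-1}(V) ∈ τ. V is open in τ_Q iff π^{-1}(V) ∈ τ.
  V = {}: π^{-1}(V) = ∅ ∈ τ ✓.
  V = {[j=l]}: π^{-1}(V) = {j, l} ∉ τ ✗.
  V = {[k]}: π^{-1}(V) = {k} ∉ τ ✗.
  V = {[j=l], [k]}: π^{-1}(V) = {j, k, l} ∉ τ ✗.
  V = {[m=n]}: π^{-1}(V) = {m, n} ∉ τ ✗.
  V = {[j=l], [m=n]}: π^{-1}(V) = {j, l, m, n} ∉ τ ✗.
  V = {[k], [m=n]}: π^{-1}(V) = {k, m, n} ∉ τ ✗.
  V = {[j=l], [k], [m=n]}: π^{-1}(V) = {j, k, l, m, n} ∈ τ ✓.
Open sets in the quotient: τ_Q = {{}, {[j=l], [k], [m=n]}} (2 elements).


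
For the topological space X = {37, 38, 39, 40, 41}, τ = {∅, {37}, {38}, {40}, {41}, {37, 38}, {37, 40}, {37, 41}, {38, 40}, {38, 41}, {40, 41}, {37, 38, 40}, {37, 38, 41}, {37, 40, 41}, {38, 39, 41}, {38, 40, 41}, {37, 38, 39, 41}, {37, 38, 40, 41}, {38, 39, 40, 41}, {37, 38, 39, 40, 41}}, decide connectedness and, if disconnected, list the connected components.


(X, τ) is disconnected; components = [{37}, {40}, {38, 39, 41}].

Find clopen sets (U ∈ τ with X ∖ U ∈ τ):
  U = ∅, X ∖ U = {37, 38, 39, 40, 41} — both open, so U is clopen.
  U = {37}, X ∖ U = {38, 39, 40, 41} — both open, so U is clopen.
  U = {40}, X ∖ U = {37, 38, 39, 41} — both open, so U is clopen.
  U = {37, 40}, X ∖ U = {38, 39, 41} — both open, so U is clopen.
  U = {38, 39, 41}, X ∖ U = {37, 40} — both open, so U is clopen.
  U = {37, 38, 39, 41}, X ∖ U = {40} — both open, so U is clopen.
  U = {38, 39, 40, 41}, X ∖ U = {37} — both open, so U is clopen.
  U = {37, 38, 39, 40, 41}, X ∖ U = ∅ — both open, so U is clopen.
Nontrivial clopen(s) exist: e.g. {40}. So (X, τ) is disconnected.
Compute connected components by grouping points that agree on all clopens:
  component: {37}
  component: {40}
  component: {38, 39, 41}
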